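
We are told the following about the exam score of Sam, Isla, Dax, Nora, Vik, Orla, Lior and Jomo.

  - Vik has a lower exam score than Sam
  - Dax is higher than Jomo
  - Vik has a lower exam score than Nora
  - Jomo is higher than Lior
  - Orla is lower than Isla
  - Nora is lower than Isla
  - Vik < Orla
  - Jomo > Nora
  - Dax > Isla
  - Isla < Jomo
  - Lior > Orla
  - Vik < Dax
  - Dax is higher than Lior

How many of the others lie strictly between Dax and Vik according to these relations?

5

The relations place Vik below Dax. An element lies strictly between them when it is forced above Vik and also forced below Dax.
Above Vik: {Orla, Nora, Lior, Isla, Sam, Jomo}. Below Dax: {Orla, Nora, Lior, Isla, Jomo}.
Intersection: {Orla, Nora, Lior, Isla, Jomo} — 5.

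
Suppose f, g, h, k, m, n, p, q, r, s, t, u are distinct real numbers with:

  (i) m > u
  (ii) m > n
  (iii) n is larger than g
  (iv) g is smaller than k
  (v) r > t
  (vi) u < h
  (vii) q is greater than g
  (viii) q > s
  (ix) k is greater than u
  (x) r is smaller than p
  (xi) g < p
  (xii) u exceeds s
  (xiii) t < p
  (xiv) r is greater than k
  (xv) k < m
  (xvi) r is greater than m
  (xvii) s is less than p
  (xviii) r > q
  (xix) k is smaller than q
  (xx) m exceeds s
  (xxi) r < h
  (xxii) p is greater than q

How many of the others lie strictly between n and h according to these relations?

2

Chaining upward from n reaches: m, r, p.
Chaining downward from h reaches: s, u, g, k, q, t, m, r.
Strictly between n and h are those in both lists: m, r — 2 elements.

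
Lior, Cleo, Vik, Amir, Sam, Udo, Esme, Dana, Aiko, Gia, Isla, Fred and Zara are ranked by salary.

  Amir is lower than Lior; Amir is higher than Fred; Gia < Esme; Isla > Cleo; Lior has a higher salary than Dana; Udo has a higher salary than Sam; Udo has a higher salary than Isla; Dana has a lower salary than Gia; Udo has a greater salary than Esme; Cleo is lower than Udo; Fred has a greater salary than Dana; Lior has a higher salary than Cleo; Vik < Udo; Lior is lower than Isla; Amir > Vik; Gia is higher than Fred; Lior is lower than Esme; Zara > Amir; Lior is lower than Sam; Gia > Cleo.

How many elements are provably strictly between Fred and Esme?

Chaining upward from Fred reaches: Amir, Lior, Gia, Sam, Zara, Isla, Udo.
Chaining downward from Esme reaches: Vik, Dana, Cleo, Amir, Lior, Gia.
Strictly between Fred and Esme are those in both lists: Amir, Lior, Gia — 3 elements.

3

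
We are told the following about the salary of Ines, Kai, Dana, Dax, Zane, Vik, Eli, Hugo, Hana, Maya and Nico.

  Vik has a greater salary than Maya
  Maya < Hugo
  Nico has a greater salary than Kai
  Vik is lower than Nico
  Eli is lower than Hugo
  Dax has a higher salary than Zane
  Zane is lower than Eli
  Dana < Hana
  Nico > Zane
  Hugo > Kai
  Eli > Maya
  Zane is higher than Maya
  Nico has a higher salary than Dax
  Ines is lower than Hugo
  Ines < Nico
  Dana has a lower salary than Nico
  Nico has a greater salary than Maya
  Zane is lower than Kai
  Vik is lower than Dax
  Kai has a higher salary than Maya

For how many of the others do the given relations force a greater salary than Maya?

From Maya the given relations immediately reach Zane, Kai, Vik, Nico, Eli, Hugo.
From those, Dax — 7 in total.
No other element is forced above Maya by the given relations, so the count is 7.

7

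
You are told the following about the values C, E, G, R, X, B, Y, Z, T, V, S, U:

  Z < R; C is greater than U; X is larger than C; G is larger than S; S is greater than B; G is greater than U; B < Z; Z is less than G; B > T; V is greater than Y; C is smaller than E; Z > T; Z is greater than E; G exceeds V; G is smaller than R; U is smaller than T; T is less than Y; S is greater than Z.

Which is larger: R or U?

U < T and T < B give U < B.
With B < Z: U < T < B < Z.
With Z < S: U < T < B < Z < S.
Then S < G extends the chain to G.
With G < R: U < T < B < Z < S < G < R.
So U < R; R is the larger of the two.

R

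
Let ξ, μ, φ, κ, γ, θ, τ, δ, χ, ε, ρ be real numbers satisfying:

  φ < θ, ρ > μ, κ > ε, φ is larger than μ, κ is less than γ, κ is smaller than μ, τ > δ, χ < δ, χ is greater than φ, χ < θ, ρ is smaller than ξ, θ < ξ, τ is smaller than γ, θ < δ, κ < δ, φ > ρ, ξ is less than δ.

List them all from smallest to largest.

Nothing is placed below ε, so it is least; from there ε < κ; κ < μ; μ < ρ; ρ < φ; φ < χ; χ < θ; θ < ξ; ξ < δ; δ < τ; τ < γ, each given directly.

ε < κ < μ < ρ < φ < χ < θ < ξ < δ < τ < γ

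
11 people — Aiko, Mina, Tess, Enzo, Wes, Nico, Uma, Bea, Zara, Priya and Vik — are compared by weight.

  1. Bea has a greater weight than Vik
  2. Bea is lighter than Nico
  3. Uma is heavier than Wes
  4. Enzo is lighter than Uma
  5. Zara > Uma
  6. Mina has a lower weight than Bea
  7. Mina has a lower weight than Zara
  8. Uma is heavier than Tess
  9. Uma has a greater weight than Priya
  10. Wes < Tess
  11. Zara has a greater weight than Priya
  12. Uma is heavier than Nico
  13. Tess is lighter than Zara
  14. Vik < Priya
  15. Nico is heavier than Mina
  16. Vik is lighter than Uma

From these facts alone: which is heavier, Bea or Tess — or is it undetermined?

Following every chain through Bea: above Bea we get Nico, Uma, Zara; below Bea we get Vik, Mina.
Tess is not reached, and no chain runs the other way from Tess to Bea.
So the given relations leave the order of Bea and Tess undetermined.

undetermined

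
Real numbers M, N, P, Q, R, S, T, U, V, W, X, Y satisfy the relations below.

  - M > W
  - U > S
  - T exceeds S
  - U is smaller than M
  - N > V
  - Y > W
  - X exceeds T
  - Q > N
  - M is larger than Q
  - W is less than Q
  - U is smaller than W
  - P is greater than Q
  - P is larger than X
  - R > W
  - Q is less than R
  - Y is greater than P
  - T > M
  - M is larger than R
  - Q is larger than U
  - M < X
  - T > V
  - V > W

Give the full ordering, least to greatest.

S < U < W < V < N < Q < R < M < T < X < P < Y

Nothing is placed below S, so it is least; from there S < U; U < W; W < V; V < N; N < Q; Q < R; R < M; M < T; T < X; X < P; P < Y, each given directly.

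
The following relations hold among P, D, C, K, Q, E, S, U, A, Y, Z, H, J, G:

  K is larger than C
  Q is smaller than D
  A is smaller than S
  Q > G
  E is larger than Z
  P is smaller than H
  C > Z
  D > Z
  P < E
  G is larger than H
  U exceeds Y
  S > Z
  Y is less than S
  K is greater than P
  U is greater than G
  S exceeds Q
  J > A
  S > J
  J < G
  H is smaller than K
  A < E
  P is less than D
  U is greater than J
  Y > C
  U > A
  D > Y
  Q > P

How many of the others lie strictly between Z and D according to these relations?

2

The relations place Z below D. An element lies strictly between them when it is forced above Z and also forced below D.
Above Z: {C, Y, E, S, K, U}. Below D: {A, J, C, P, Y, H, G, Q}.
Intersection: {C, Y} — 2.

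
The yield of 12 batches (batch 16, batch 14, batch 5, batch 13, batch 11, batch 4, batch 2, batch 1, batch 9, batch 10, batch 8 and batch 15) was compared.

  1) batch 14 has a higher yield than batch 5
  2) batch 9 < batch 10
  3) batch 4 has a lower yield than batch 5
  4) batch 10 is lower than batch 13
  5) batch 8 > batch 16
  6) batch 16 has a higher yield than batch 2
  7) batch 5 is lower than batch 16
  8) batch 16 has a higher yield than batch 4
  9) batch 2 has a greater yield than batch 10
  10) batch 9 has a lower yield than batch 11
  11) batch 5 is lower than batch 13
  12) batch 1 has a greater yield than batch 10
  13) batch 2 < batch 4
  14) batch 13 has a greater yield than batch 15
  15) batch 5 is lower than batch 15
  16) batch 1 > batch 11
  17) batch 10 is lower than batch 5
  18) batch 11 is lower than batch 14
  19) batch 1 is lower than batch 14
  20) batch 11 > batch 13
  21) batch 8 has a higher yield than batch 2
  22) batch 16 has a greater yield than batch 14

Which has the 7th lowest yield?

batch 13

The consecutive relations fix a unique order: batch 9 < batch 10 < batch 2 < batch 4 < batch 5 < batch 15 < batch 13 < batch 11 < batch 1 < batch 14 < batch 16 < batch 8.
The 7th smallest is batch 13.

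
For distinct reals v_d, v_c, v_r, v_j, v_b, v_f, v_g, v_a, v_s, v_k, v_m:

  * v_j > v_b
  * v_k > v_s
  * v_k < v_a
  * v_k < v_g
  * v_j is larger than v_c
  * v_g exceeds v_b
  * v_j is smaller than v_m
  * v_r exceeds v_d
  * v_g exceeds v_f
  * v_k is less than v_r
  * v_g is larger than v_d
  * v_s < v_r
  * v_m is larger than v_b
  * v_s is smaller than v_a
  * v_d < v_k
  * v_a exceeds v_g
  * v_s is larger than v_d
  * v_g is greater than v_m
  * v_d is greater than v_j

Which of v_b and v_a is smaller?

v_b

v_b < v_j and v_j < v_d give v_b < v_d.
With v_d < v_s: v_b < v_j < v_d < v_s.
Then v_s < v_k extends the chain to v_k.
With v_k < v_g: v_b < v_j < v_d < v_s < v_k < v_g.
Then v_g < v_a extends the chain to v_a.
So v_b < v_a; v_b is the smaller of the two.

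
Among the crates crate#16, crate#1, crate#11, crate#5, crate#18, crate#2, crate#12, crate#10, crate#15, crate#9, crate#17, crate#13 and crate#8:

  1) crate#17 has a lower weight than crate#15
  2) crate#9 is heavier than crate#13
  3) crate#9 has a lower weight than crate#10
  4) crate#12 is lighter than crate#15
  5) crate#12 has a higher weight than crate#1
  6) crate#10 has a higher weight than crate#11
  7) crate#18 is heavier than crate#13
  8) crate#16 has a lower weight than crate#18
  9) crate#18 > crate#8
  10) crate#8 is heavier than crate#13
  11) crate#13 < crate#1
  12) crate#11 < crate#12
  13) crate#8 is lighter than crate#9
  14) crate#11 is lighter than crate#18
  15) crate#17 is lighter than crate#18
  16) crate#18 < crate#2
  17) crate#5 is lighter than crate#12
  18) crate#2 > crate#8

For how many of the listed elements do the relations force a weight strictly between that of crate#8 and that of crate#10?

1

Chaining upward from crate#8 reaches: crate#9, crate#18, crate#2.
Chaining downward from crate#10 reaches: crate#13, crate#11, crate#9.
Strictly between crate#8 and crate#10 are those in both lists: crate#9 — 1 element.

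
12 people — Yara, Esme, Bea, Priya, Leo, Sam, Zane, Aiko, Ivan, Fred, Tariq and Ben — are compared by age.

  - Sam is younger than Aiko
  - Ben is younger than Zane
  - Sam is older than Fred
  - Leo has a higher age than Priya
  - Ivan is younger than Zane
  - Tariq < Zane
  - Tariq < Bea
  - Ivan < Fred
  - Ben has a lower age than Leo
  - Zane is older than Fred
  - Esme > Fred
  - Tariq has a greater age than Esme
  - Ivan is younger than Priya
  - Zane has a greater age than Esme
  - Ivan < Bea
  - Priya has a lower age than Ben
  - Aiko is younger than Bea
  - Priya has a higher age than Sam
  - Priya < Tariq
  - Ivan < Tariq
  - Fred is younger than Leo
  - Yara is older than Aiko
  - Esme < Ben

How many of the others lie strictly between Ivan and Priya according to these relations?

Chaining upward from Ivan reaches: Fred, Esme, Sam, Tariq, Aiko, Ben, Leo, Zane, Bea, Yara.
Chaining downward from Priya reaches: Fred, Sam.
Strictly between Ivan and Priya are those in both lists: Fred, Sam — 2 elements.

2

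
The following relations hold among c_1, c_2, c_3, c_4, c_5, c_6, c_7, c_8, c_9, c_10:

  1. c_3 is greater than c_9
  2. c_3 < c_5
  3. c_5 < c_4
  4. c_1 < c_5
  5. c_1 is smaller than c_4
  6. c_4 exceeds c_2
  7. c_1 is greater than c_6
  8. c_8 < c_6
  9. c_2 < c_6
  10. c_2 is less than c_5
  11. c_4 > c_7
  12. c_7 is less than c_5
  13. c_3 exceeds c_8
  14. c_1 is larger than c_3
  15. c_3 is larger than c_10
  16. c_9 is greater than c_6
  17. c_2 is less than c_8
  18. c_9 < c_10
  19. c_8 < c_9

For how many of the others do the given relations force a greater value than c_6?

From c_6 the given relations immediately reach c_9, c_1.
From those, c_10, c_3, c_5, c_4 — 6 in total.
Nothing else is reachable above c_6; 6 in all.

6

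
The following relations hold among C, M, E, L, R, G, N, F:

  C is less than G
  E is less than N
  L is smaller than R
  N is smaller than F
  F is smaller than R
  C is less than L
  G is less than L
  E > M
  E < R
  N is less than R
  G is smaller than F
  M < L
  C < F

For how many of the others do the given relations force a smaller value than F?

5

Directly below F: C, G, N.
One step further: E (4 so far).
One step further: M (5 so far).
Nothing else is reachable below F; 5 in all.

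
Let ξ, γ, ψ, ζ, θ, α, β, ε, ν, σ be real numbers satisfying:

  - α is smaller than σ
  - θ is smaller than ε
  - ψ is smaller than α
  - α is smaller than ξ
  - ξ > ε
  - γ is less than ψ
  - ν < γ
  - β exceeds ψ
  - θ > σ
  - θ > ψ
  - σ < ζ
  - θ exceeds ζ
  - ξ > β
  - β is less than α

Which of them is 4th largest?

Chaining the given pairs: ν < γ < ψ < β < α < σ < ζ < θ < ε < ξ.
Counting 4 from the largest end gives ζ.

ζ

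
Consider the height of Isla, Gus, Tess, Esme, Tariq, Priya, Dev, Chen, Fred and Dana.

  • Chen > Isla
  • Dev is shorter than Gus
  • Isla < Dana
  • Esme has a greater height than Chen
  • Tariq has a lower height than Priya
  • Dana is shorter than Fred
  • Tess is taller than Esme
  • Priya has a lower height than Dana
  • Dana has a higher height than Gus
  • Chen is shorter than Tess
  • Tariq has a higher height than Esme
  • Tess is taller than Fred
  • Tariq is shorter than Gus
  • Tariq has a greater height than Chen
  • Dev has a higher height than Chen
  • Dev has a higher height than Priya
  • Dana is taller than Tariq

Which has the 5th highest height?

Dev

Piecing the relations together gives one ordering: Isla < Chen < Esme < Tariq < Priya < Dev < Gus < Dana < Fred < Tess.
Counting 5 from the largest end gives Dev.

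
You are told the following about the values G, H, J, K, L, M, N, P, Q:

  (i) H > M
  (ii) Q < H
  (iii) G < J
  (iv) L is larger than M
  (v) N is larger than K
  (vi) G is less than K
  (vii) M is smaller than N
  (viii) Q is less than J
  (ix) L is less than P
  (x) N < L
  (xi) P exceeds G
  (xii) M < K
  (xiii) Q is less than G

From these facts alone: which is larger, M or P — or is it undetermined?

The relevant relations are M < K; K < N; N < L; L < P.
Together: M < K < N < L < P.
So P is larger.

P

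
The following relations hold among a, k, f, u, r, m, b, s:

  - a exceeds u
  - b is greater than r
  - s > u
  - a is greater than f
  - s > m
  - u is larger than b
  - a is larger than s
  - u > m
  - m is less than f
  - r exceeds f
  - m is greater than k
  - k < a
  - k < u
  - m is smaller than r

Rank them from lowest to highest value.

k < m < f < r < b < u < s < a

The consecutive links are each given: k < m; m < f; f < r; r < b; b < u; u < s; s < a.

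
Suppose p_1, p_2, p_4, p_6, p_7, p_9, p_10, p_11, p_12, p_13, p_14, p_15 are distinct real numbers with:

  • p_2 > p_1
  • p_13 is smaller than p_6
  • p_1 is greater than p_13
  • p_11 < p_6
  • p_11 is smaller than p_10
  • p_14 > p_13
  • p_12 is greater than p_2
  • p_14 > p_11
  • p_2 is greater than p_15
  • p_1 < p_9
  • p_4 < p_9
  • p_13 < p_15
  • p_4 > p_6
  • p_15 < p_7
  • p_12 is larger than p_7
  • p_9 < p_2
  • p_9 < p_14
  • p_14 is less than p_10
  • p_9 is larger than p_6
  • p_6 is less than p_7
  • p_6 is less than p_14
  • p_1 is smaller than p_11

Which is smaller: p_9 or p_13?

The relevant relations are p_13 < p_1; p_1 < p_11; p_11 < p_6; p_6 < p_4; p_4 < p_9.
Chaining these gives p_13 < p_1 < p_11 < p_6 < p_4 < p_9.
So p_13 < p_9; p_13 is the smaller of the two.

p_13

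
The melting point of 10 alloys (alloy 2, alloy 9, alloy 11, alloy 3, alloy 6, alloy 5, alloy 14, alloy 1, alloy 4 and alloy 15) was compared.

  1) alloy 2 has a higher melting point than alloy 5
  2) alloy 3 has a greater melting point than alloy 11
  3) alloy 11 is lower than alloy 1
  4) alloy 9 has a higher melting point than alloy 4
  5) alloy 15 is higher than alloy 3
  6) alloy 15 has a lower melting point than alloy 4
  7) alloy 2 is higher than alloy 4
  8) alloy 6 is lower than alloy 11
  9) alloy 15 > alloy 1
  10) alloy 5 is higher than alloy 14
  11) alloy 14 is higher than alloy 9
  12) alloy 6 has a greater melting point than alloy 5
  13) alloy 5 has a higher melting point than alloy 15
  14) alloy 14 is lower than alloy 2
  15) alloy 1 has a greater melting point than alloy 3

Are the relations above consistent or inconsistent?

inconsistent

Chaining the given relations yields alloy 6 < alloy 11 < alloy 3 < alloy 1 < alloy 15 < alloy 4 < alloy 9 < alloy 14 < alloy 5, so alloy 6 < alloy 5. But one relation states alloy 5 < alloy 6. These cannot both hold.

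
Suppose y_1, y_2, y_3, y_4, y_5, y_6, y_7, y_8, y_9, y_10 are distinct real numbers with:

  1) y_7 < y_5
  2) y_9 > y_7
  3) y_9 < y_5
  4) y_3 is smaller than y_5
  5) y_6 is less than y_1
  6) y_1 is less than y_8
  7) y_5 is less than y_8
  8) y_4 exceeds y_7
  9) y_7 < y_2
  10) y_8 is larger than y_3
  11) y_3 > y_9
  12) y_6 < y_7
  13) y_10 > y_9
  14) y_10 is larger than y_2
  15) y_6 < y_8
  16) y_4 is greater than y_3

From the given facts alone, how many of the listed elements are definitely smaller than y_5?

Directly below y_5: y_7, y_9, y_3.
One step further: y_6 (4 so far).
Nothing else is reachable below y_5; 4 in all.

4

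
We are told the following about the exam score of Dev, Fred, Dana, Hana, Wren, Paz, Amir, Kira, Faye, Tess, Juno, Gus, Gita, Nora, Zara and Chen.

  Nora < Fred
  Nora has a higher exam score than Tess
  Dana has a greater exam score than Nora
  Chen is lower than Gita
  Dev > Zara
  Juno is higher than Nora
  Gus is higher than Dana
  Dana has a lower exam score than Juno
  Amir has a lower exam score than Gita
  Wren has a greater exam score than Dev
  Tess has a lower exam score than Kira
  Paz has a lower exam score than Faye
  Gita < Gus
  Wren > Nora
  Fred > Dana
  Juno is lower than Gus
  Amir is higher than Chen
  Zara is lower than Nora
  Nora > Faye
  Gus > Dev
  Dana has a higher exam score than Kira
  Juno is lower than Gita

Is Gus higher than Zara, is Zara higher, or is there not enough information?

Zara < Nora and Nora < Dana give Zara < Dana.
With Dana < Juno: Zara < Nora < Dana < Juno.
With Juno < Gita: Zara < Nora < Dana < Juno < Gita.
Then Gita < Gus extends the chain to Gus.
So Gus is higher.

Gus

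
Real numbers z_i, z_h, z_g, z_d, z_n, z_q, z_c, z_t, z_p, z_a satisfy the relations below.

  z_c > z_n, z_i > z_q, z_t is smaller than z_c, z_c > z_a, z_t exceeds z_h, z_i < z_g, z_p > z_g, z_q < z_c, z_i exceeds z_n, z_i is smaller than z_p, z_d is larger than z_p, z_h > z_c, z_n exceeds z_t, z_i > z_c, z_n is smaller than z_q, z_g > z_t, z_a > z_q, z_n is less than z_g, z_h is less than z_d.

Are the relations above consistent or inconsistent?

inconsistent

Chaining the given relations yields z_h < z_t < z_n < z_q < z_a < z_c, so z_h < z_c. But one relation states z_c < z_h. These cannot both hold.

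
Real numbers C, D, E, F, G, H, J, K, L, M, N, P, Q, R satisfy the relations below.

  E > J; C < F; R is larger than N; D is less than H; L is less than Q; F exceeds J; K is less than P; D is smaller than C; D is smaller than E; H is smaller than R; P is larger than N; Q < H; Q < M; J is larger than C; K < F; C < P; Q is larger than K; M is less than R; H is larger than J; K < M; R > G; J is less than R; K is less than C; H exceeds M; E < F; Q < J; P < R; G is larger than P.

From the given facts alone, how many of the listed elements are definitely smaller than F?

7

From F the given relations immediately reach K, C, J, E.
From those, D, Q — 6 in total.
From those, L — 7 in total.
Nothing else is reachable below F; 7 in all.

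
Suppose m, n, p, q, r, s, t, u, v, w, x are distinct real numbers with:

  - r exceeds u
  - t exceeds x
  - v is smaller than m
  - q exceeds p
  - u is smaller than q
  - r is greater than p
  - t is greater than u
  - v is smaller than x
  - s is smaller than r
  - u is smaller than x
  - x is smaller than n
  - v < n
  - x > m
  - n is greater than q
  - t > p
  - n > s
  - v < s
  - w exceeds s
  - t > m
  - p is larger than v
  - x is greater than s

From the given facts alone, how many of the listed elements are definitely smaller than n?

7

From n the given relations immediately reach v, s, q, x.
From those, u, p, m — 7 in total.
No other element is forced below n by the given relations, so the count is 7.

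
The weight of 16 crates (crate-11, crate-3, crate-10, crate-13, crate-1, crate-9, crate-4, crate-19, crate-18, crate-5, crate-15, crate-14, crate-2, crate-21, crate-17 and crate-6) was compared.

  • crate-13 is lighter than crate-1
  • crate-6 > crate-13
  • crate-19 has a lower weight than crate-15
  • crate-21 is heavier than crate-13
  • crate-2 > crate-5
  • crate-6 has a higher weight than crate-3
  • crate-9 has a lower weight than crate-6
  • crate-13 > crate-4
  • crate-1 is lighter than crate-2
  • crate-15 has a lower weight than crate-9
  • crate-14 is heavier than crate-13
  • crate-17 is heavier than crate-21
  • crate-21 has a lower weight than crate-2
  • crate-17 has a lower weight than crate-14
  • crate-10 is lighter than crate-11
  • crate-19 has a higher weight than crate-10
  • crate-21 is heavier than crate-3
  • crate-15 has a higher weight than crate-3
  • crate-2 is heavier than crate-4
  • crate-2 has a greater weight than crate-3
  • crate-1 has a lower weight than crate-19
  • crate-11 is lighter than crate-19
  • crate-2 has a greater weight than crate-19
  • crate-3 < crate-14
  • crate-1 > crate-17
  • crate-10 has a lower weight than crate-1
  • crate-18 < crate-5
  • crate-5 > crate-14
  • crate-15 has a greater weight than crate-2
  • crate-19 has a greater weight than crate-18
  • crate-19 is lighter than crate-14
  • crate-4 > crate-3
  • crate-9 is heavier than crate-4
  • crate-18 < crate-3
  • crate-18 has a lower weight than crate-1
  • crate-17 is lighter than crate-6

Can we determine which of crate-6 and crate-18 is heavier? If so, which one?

Following the relations from crate-18: crate-18 < crate-3 < crate-4 < crate-13 < crate-21 < crate-17 < crate-1 < crate-19 < crate-14 < crate-5 < crate-2 < crate-15 < crate-9 < crate-6.
So crate-6 is heavier.

crate-6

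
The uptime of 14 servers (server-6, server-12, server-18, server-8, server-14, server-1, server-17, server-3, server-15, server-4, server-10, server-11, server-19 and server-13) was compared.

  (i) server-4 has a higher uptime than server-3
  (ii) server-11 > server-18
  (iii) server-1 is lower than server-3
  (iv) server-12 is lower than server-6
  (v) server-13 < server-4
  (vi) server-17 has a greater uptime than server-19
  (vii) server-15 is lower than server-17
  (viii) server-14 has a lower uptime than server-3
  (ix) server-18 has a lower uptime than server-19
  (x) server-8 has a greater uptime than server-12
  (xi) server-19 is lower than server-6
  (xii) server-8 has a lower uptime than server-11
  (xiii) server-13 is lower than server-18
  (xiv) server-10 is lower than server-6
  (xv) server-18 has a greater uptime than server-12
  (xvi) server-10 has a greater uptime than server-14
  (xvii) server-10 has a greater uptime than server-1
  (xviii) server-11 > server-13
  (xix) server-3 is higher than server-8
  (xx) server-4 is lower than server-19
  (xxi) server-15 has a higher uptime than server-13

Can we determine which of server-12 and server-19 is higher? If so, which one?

server-19

server-12 < server-8 and server-8 < server-3 give server-12 < server-3.
Then server-3 < server-4 extends the chain to server-4.
With server-4 < server-19: server-12 < server-8 < server-3 < server-4 < server-19.
So server-19 is higher.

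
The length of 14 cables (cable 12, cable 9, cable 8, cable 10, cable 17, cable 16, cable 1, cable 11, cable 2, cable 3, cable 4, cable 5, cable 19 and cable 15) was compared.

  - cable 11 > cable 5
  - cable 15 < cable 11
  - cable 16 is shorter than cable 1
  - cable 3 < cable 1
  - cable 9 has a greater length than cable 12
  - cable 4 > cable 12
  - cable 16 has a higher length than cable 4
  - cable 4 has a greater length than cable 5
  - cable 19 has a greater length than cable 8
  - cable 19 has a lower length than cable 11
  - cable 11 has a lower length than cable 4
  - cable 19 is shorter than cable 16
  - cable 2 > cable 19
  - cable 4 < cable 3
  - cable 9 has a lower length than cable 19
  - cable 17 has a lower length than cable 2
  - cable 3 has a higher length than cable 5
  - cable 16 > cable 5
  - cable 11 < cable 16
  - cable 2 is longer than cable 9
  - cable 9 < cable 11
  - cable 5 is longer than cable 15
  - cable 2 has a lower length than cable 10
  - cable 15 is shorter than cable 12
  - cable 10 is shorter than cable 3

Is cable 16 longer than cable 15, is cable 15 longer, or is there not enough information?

cable 16

Link the given pairs in sequence: cable 15 < cable 12; cable 12 < cable 9; cable 9 < cable 19; cable 19 < cable 11; cable 11 < cable 4; cable 4 < cable 16.
Chaining these gives cable 15 < cable 12 < cable 9 < cable 19 < cable 11 < cable 4 < cable 16.
So cable 16 is longer.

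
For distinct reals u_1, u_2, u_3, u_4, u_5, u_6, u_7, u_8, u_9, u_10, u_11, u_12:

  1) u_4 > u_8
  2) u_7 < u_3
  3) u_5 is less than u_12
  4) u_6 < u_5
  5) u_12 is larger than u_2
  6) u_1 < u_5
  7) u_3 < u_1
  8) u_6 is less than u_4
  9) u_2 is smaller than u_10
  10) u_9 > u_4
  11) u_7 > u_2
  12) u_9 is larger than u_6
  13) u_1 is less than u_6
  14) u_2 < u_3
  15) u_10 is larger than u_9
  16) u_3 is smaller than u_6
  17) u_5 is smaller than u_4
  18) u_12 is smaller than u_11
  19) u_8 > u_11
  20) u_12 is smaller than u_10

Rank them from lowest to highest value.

u_2 < u_7 < u_3 < u_1 < u_6 < u_5 < u_12 < u_11 < u_8 < u_4 < u_9 < u_10

Each adjacent pair is fixed by a given relation: u_2 < u_7; u_7 < u_3; u_3 < u_1; u_1 < u_6; u_6 < u_5; u_5 < u_12; u_12 < u_11; u_11 < u_8; u_8 < u_4; u_4 < u_9; u_9 < u_10. Chaining them end to end gives the full order.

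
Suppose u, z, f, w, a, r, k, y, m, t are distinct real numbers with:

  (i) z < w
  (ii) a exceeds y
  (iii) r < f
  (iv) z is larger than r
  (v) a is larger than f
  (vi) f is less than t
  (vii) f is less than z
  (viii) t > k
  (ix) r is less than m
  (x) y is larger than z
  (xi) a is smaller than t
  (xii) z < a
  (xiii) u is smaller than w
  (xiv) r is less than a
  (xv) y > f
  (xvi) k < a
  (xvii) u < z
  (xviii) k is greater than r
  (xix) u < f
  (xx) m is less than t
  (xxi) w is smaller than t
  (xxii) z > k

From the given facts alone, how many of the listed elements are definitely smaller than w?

5

Directly below w: u, z.
One step further: r, k, f (5 so far).
No other element is forced below w by the given relations, so the count is 5.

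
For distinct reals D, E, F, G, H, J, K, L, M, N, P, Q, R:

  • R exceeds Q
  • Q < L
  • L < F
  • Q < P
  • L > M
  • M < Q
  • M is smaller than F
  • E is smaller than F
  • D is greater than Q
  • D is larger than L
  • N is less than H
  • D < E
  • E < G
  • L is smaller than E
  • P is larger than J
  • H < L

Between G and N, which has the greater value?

N < H and H < L give N < L.
With L < D: N < H < L < D.
With D < E: N < H < L < D < E.
Then E < G extends the chain to G.
So N < G; G is the larger of the two.

G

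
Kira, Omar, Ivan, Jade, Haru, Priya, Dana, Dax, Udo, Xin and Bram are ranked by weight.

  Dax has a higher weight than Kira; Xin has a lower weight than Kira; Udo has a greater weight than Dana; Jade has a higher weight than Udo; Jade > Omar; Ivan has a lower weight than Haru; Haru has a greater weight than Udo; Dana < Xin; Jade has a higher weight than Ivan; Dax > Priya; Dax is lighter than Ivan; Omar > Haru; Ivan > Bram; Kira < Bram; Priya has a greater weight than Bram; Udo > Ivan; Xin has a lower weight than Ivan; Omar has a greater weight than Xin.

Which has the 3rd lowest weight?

The consecutive relations fix a unique order: Dana < Xin < Kira < Bram < Priya < Dax < Ivan < Udo < Haru < Omar < Jade.
The 3rd smallest is Kira.

Kira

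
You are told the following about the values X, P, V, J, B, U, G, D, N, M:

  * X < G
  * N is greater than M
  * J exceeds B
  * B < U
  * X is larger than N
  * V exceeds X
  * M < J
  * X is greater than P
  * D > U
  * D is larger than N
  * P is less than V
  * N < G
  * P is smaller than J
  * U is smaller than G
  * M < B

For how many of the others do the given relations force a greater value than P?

From P the given relations immediately reach J, X, V.
From those, G — 4 in total.
No other element is forced above P by the given relations, so the count is 4.

4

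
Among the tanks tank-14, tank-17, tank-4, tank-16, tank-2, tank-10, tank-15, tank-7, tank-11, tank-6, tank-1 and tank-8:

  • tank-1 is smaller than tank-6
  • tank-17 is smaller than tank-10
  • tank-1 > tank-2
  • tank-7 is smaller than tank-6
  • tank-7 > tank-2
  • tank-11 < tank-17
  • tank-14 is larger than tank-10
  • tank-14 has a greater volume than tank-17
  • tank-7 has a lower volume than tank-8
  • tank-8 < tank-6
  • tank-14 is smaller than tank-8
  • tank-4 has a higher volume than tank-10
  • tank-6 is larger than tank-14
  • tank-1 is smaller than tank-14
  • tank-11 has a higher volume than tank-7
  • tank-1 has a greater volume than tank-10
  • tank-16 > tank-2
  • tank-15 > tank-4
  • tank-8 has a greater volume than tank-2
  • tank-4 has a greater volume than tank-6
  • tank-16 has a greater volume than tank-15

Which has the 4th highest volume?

Chaining the given pairs: tank-2 < tank-7 < tank-11 < tank-17 < tank-10 < tank-1 < tank-14 < tank-8 < tank-6 < tank-4 < tank-15 < tank-16.
Counting 4 from the largest end gives tank-6.

tank-6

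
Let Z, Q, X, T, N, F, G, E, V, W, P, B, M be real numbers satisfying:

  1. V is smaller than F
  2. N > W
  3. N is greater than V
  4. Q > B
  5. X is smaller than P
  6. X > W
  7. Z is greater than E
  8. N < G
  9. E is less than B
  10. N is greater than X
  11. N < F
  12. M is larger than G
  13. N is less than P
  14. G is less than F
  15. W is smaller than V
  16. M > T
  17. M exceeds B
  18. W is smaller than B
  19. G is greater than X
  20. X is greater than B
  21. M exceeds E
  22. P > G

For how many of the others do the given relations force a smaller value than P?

7

Directly below P: X, N, G.
One step further: W, V, B (6 so far).
One step further: E (7 so far).
No other element is forced below P by the given relations, so the count is 7.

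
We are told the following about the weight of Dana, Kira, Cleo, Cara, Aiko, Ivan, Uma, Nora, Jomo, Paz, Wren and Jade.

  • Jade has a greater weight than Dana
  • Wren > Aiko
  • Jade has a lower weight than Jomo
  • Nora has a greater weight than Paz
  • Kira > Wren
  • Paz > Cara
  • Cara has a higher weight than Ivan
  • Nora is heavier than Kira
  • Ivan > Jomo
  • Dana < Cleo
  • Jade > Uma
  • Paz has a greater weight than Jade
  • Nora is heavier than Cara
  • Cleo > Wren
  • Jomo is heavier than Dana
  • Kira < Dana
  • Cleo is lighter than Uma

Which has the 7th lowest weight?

Jade

Chaining the given pairs: Aiko < Wren < Kira < Dana < Cleo < Uma < Jade < Jomo < Ivan < Cara < Paz < Nora.
The 7th smallest is Jade.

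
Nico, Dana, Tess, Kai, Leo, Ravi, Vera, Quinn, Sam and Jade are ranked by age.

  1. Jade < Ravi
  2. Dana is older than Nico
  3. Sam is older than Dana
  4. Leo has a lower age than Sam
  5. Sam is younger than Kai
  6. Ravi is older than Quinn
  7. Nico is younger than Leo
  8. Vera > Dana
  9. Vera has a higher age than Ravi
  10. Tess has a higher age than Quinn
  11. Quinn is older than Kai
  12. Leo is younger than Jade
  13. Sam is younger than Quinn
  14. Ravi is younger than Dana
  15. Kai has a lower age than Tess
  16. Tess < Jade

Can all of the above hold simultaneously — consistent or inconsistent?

inconsistent

Chaining the given relations yields Sam < Kai < Quinn < Tess < Jade < Ravi < Dana, so Sam < Dana. But one relation states Dana < Sam. These cannot both hold.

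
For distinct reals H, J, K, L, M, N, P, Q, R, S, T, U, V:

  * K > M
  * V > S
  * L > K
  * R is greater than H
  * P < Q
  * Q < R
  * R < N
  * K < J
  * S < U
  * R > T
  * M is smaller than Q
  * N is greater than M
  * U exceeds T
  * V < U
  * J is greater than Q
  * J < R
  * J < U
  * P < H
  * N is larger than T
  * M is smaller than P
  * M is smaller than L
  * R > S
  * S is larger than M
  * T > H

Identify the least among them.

P is not least since M < P; K is not least since M < K; H is not least since P < H; T is not least since H < T; S is not least since M < S; Q is not least since P < Q; V is not least since S < V; J is not least since K < J; R is not least since T < R; U is not least since S < U; N is not least since R < N; L is not least since M < L.
Only M has nothing below it, so M is the least.

M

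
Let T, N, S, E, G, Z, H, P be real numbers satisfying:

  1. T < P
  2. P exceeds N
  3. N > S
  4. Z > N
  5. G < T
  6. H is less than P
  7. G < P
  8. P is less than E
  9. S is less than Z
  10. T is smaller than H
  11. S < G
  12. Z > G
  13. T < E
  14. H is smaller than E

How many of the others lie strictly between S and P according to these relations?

The relations place S below P. An element lies strictly between them when it is forced above S and also forced below P.
Above S: {N, G, T, Z, H, E}. Below P: {N, G, T, H}.
Intersection: {N, G, T, H} — 4.

4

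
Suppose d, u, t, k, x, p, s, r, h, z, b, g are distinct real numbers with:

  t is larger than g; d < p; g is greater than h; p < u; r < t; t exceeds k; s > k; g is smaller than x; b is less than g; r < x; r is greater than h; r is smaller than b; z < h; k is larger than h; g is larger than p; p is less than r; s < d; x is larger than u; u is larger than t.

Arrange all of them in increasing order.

Nothing is placed below z, so it is least; from there z < h; h < k; k < s; s < d; d < p; p < r; r < b; b < g; g < t; t < u; u < x, each given directly.

z < h < k < s < d < p < r < b < g < t < u < x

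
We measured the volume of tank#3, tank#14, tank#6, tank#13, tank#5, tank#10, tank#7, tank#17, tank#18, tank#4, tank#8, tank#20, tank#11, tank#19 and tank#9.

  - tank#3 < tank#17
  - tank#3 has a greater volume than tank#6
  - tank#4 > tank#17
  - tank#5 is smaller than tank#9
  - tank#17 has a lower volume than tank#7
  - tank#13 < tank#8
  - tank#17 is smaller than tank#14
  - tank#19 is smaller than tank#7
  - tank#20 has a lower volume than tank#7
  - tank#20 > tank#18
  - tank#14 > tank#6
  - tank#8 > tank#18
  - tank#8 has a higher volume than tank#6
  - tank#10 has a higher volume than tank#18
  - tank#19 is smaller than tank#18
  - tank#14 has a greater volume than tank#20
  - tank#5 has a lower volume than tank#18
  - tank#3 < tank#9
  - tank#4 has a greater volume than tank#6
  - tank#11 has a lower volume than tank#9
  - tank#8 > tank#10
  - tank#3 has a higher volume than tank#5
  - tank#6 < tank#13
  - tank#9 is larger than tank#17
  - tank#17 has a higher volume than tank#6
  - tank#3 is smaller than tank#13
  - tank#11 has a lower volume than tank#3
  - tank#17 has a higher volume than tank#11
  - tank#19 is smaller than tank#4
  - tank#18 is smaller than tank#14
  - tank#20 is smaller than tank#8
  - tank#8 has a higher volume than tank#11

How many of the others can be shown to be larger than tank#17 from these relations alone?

Directly above tank#17: tank#4, tank#9, tank#14, tank#7.
Nothing else is reachable above tank#17; 4 in all.

4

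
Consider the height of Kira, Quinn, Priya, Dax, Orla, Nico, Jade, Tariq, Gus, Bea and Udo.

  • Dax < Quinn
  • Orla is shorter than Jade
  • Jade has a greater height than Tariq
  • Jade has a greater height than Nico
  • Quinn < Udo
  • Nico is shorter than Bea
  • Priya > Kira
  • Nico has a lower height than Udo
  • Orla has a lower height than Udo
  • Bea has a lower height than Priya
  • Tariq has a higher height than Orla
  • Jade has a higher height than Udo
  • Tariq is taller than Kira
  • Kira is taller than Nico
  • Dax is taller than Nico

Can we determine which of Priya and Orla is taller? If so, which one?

undetermined

Following every chain through Orla: above Orla we get Udo, Tariq, Jade.
Priya is not reached, and no chain runs the other way from Priya to Orla.
So the given relations leave the order of Orla and Priya undetermined.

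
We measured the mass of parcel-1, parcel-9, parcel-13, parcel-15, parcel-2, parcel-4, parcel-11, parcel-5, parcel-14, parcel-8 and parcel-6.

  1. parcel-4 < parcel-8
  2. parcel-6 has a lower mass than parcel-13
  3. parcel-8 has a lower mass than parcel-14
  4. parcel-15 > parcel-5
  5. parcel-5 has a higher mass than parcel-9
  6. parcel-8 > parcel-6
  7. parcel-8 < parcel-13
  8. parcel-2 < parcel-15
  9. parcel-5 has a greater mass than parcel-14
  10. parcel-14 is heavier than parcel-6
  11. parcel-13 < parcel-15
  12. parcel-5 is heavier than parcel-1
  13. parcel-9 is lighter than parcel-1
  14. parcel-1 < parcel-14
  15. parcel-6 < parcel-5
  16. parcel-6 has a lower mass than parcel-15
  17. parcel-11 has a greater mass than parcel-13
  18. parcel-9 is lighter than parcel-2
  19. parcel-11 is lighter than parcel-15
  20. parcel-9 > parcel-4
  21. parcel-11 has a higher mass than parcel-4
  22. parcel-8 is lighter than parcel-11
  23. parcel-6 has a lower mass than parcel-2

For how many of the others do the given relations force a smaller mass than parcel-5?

The elements the relations force below parcel-5 are parcel-4, parcel-6, parcel-9, parcel-1, parcel-8, parcel-14 — no chain reaches any other.
That is 6.

6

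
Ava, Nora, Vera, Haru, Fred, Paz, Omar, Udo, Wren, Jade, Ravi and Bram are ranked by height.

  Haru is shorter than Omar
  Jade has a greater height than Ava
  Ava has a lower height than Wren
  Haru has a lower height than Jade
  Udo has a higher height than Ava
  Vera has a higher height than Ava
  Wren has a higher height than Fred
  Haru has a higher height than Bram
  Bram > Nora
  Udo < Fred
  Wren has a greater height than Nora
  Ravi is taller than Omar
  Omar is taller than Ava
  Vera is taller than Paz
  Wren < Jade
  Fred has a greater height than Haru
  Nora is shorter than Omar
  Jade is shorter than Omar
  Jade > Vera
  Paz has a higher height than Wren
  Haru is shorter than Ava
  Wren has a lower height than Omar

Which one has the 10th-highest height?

The consecutive relations fix a unique order: Nora < Bram < Haru < Ava < Udo < Fred < Wren < Paz < Vera < Jade < Omar < Ravi.
Counting 10 from the largest end gives Haru.

Haru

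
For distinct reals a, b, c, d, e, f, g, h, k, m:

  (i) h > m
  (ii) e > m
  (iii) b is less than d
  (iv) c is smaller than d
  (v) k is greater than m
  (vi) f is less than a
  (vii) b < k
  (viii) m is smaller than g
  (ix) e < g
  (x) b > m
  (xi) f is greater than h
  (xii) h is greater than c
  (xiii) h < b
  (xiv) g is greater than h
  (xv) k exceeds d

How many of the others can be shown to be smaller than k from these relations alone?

5

From k the given relations immediately reach m, b, d.
From those, c, h — 5 in total.
Nothing else is reachable below k; 5 in all.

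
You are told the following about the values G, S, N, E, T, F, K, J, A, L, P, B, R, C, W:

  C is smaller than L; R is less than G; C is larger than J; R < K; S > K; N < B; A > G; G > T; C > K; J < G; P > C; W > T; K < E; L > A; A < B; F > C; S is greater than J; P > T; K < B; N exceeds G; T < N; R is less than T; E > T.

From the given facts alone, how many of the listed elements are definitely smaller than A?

4

Directly below A: G.
One step further: R, T, J (4 so far).
Nothing else is reachable below A; 4 in all.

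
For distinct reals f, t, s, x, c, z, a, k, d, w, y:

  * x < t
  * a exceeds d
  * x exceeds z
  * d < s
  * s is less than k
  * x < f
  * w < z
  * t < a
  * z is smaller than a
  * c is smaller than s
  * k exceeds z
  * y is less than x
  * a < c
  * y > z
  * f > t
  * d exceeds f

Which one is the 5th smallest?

Piecing the relations together gives one ordering: w < z < y < x < t < f < d < a < c < s < k.
The 5th smallest is t.

t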